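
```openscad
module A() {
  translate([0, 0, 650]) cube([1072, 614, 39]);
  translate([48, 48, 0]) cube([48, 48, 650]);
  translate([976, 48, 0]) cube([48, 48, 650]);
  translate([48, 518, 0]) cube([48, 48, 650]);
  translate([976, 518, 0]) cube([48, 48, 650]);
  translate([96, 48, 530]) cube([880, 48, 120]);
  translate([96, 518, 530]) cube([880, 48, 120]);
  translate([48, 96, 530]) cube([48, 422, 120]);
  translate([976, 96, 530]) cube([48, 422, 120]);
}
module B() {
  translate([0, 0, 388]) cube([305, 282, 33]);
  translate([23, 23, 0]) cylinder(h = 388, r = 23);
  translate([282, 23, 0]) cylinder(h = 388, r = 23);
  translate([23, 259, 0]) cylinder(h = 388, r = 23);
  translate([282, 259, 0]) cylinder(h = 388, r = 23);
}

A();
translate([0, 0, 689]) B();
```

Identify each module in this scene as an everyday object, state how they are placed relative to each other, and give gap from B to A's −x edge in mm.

A is a table. B is a stool. The stool is on top of the table. The gap from the stool to the table's −x edge is 0 mm.

The stool's min-x is at 0; the table's min-x is 0; gap = 0 mm.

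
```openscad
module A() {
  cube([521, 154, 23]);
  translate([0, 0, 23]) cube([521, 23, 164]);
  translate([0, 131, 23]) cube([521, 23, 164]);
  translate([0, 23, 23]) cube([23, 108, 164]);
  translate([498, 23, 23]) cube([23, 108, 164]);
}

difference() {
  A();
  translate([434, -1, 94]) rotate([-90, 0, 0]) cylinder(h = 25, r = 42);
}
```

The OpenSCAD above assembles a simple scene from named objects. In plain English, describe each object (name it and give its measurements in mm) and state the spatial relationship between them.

A is an open-topped rectangular box: outside dimensions 521×154×187 mm, with a uniform wall and base thickness of 23 mm. The base is a full 521×154 slab on the floor; four walls sit on top of the base. The front and back walls (the −y and +y sides) span the full width; the two side walls fit between them.

The open box has a circular hole of radius 42 mm through its front wall, centred at (x = 434, z = 94).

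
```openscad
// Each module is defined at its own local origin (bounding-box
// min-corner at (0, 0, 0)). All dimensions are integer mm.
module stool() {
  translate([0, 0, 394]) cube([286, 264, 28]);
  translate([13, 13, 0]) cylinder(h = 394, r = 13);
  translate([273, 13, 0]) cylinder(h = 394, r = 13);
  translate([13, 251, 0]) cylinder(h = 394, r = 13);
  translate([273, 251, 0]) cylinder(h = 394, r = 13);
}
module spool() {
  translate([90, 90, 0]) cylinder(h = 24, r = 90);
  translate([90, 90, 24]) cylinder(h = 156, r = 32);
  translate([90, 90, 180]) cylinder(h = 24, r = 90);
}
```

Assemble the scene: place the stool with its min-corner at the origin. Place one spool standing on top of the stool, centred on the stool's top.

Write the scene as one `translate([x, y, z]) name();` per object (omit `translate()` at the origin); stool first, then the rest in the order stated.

stool();
translate([53, 42, 422]) spool();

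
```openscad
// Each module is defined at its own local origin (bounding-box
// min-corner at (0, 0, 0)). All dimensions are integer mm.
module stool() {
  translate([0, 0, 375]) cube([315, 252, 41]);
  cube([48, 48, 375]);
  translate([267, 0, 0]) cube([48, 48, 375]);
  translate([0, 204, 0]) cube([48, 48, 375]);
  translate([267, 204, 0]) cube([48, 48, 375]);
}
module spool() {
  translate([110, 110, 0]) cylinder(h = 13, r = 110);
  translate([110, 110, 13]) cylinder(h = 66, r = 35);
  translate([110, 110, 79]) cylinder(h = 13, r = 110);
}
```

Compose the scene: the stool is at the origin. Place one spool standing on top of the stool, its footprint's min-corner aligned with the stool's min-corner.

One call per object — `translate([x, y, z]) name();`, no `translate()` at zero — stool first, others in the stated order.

stool();
translate([0, 0, 416]) spool();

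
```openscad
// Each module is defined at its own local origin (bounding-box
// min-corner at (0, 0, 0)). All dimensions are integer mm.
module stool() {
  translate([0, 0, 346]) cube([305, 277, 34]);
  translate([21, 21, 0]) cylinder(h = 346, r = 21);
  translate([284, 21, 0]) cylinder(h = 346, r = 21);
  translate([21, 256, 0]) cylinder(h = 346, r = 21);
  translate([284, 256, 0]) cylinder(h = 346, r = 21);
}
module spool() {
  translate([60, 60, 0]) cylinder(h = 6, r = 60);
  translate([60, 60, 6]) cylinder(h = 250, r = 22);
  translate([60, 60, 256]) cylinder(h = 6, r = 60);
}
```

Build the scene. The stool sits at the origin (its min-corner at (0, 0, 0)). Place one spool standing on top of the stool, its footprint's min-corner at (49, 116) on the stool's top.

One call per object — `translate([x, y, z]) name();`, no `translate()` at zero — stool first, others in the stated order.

stool();
translate([49, 116, 380]) spool();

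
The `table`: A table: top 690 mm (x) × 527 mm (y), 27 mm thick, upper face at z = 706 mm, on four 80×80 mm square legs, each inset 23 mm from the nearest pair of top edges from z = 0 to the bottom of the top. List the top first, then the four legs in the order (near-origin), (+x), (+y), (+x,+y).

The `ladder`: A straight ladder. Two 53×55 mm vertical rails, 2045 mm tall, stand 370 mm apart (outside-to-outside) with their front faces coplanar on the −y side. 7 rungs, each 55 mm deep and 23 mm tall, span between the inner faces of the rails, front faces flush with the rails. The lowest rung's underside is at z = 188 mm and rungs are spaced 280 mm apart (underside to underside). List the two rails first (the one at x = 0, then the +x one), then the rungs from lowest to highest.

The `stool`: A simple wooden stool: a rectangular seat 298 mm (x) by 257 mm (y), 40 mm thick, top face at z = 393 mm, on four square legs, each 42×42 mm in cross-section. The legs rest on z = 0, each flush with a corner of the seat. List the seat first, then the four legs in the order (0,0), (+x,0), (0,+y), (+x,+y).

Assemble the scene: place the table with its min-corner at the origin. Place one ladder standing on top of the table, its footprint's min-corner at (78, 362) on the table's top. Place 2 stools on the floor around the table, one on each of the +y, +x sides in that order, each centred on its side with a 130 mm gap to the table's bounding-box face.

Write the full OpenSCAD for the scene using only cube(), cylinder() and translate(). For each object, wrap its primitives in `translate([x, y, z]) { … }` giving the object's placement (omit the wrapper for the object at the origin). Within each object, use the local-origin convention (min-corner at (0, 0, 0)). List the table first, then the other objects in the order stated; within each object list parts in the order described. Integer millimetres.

translate([0, 0, 679]) cube([690, 527, 27]);
translate([23, 23, 0]) cube([80, 80, 679]);
translate([587, 23, 0]) cube([80, 80, 679]);
translate([23, 424, 0]) cube([80, 80, 679]);
translate([587, 424, 0]) cube([80, 80, 679]);
translate([78, 362, 706]) {
  cube([53, 55, 2045]);
  translate([317, 0, 0]) cube([53, 55, 2045]);
  translate([53, 0, 188]) cube([264, 55, 23]);
  translate([53, 0, 468]) cube([264, 55, 23]);
  translate([53, 0, 748]) cube([264, 55, 23]);
  translate([53, 0, 1028]) cube([264, 55, 23]);
  translate([53, 0, 1308]) cube([264, 55, 23]);
  translate([53, 0, 1588]) cube([264, 55, 23]);
  translate([53, 0, 1868]) cube([264, 55, 23]);
}
translate([196, 657, 0]) {
  translate([0, 0, 353]) cube([298, 257, 40]);
  cube([42, 42, 353]);
  translate([256, 0, 0]) cube([42, 42, 353]);
  translate([0, 215, 0]) cube([42, 42, 353]);
  translate([256, 215, 0]) cube([42, 42, 353]);
}
translate([820, 135, 0]) {
  translate([0, 0, 353]) cube([298, 257, 40]);
  cube([42, 42, 353]);
  translate([256, 0, 0]) cube([42, 42, 353]);
  translate([0, 215, 0]) cube([42, 42, 353]);
  translate([256, 215, 0]) cube([42, 42, 353]);
}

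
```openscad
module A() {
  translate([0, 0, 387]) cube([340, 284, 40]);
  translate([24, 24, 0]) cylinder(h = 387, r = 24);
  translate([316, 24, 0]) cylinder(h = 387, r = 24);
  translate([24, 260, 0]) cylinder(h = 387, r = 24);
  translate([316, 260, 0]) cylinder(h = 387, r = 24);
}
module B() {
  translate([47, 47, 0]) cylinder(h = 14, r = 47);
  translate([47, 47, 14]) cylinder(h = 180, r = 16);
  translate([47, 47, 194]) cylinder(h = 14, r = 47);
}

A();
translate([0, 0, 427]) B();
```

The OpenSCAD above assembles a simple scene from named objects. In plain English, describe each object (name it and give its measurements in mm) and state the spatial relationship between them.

A is a four-legged stool. The seat is 340×284 mm, 40 mm thick, top at z = 427 mm. It stands on four round legs, each 48 mm in diameter, from z = 0 to the seat underside, each leg's axis is inset half a diameter from the nearest pair of seat edges (so the leg's bounding box is flush with the corner).

B is a spool: two coaxial disc flanges of radius 47 mm and thickness 14 mm, joined by a core cylinder of radius 16 mm and height 180 mm. The lower flange rests on z = 0 and the three cylinders share a vertical axis.

The spool is on top of the stool.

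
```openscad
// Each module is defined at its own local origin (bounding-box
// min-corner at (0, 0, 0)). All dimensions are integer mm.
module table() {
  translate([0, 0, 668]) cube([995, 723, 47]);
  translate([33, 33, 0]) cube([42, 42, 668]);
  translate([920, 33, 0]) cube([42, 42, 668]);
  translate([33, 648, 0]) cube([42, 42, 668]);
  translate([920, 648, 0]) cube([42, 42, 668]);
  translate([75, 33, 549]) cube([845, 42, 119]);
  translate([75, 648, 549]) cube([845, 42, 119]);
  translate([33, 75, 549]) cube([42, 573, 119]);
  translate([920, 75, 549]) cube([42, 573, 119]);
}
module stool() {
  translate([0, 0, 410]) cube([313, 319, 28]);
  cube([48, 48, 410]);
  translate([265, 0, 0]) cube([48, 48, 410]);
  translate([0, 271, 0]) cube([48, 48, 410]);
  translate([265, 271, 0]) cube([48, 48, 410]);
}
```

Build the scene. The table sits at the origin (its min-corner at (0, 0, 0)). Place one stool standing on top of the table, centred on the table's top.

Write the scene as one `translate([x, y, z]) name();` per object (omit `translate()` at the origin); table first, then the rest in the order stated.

table();
translate([341, 202, 715]) stool();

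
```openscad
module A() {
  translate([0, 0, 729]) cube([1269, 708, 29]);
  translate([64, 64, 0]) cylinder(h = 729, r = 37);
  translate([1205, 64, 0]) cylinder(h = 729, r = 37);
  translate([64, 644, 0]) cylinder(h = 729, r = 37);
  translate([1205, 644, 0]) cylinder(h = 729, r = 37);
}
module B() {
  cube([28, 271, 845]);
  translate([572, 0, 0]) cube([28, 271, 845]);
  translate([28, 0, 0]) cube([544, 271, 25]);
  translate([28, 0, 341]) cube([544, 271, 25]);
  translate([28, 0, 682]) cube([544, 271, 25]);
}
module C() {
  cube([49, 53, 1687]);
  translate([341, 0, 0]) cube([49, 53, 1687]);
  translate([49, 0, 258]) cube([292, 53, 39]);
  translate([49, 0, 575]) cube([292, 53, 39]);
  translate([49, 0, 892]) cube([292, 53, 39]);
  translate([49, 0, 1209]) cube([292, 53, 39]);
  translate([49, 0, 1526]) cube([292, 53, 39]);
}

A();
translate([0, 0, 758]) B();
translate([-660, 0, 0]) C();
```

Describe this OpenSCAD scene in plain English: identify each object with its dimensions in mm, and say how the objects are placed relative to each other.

A is a table with a 1269×708 mm rectangular top, 29 mm thick, top surface at z = 758 mm, supported by four round legs of 74 mm diameter, each leg's bounding box inset 27 mm from the nearest pair of top edges, running from the floor.

B is an open bookshelf. Two side panels, each 28 mm thick, 271 mm deep and 845 mm tall, stand 600 mm apart (outside-to-outside). Between them sit 3 shelves, each 25 mm thick and 271 mm deep, spanning the full gap between the sides. The bottom shelf rests on the floor (its underside at z = 0) and the clear gap between one shelf's top and the next shelf's underside is 316 mm.

C is a straight ladder. Two 49×53 mm vertical rails, 1687 mm tall, stand 390 mm apart (outside-to-outside) with their front faces coplanar on the −y side. 5 rungs, each 53 mm deep and 39 mm tall, span between the inner faces of the rails, front faces flush with the rails. The lowest rung's underside is at z = 258 mm and rungs are spaced 317 mm apart (underside to underside).

The bookshelf is on top of the table. The ladder is on the floor beside the table on its −x side.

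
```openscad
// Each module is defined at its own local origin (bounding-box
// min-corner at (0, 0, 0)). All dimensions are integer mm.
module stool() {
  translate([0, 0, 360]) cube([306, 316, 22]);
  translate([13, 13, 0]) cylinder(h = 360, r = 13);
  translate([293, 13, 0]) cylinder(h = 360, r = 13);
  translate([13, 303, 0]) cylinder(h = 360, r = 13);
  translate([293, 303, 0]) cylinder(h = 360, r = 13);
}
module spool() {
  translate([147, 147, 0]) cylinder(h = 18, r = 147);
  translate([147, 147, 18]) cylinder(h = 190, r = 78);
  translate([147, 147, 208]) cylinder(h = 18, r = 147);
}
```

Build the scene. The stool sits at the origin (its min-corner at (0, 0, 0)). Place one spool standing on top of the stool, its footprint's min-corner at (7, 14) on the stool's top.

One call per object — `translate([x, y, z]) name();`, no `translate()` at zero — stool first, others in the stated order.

stool();
translate([7, 14, 382]) spool();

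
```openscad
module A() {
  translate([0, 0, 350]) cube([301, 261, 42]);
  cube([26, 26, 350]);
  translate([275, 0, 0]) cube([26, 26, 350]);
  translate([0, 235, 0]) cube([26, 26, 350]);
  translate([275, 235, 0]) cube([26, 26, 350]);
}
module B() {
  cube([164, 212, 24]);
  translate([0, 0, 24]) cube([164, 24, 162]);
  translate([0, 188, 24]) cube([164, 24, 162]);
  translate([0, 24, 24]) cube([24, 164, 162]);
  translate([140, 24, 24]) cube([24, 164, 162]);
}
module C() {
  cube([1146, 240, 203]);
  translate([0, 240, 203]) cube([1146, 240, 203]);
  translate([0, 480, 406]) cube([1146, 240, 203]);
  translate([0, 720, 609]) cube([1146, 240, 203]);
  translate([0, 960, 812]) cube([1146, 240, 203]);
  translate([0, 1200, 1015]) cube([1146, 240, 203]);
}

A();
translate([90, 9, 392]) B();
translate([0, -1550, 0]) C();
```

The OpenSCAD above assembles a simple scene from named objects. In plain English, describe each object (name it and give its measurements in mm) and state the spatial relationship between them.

A is a four-legged stool. The seat is 301×261 mm, 42 mm thick, top at z = 392 mm. It stands on four square legs, each 26×26 mm in cross-section, from z = 0 to the seat underside, each flush with a corner of the seat.

B is an open-topped rectangular box: outside dimensions 164×212×186 mm, with a uniform wall and base thickness of 24 mm. The base is a full 164×212 slab on the floor; four walls sit on top of the base. The front and back walls (the −y and +y sides) span the full width; the two side walls fit between them.

C is a straight staircase of 6 solid steps. Each step is 1146 mm wide (x), 240 mm deep (y, the going) and 203 mm tall (the rise). The first step rests on the floor; each subsequent step sits one going further in +y and one rise higher in +z, directly behind and above the previous step with no overlap.

The open box is on top of the stool. The staircase is on the floor beside the stool on its −y side.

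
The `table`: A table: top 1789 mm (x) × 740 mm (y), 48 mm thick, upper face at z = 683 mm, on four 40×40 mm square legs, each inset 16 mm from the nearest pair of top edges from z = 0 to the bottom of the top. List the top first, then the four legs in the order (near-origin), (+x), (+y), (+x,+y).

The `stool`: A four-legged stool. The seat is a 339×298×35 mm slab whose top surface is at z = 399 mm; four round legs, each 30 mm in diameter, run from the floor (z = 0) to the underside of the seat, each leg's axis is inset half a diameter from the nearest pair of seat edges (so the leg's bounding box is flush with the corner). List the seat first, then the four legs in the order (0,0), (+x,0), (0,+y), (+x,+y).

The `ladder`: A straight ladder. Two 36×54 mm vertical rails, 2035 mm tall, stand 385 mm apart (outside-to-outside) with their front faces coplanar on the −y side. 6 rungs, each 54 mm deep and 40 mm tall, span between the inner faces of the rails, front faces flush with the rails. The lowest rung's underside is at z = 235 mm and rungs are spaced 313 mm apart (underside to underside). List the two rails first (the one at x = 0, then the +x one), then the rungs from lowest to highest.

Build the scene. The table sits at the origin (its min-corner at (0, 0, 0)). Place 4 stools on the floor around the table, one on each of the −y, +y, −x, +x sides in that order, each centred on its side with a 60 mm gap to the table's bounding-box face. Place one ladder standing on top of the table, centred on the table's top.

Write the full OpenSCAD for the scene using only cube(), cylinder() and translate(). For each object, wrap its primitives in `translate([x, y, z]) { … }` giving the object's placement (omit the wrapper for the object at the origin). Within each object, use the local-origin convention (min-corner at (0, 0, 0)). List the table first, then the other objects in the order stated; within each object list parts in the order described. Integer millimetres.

translate([0, 0, 635]) cube([1789, 740, 48]);
translate([16, 16, 0]) cube([40, 40, 635]);
translate([1733, 16, 0]) cube([40, 40, 635]);
translate([16, 684, 0]) cube([40, 40, 635]);
translate([1733, 684, 0]) cube([40, 40, 635]);
translate([725, -358, 0]) {
  translate([0, 0, 364]) cube([339, 298, 35]);
  translate([15, 15, 0]) cylinder(h = 364, r = 15);
  translate([324, 15, 0]) cylinder(h = 364, r = 15);
  translate([15, 283, 0]) cylinder(h = 364, r = 15);
  translate([324, 283, 0]) cylinder(h = 364, r = 15);
}
translate([725, 800, 0]) {
  translate([0, 0, 364]) cube([339, 298, 35]);
  translate([15, 15, 0]) cylinder(h = 364, r = 15);
  translate([324, 15, 0]) cylinder(h = 364, r = 15);
  translate([15, 283, 0]) cylinder(h = 364, r = 15);
  translate([324, 283, 0]) cylinder(h = 364, r = 15);
}
translate([-399, 221, 0]) {
  translate([0, 0, 364]) cube([339, 298, 35]);
  translate([15, 15, 0]) cylinder(h = 364, r = 15);
  translate([324, 15, 0]) cylinder(h = 364, r = 15);
  translate([15, 283, 0]) cylinder(h = 364, r = 15);
  translate([324, 283, 0]) cylinder(h = 364, r = 15);
}
translate([1849, 221, 0]) {
  translate([0, 0, 364]) cube([339, 298, 35]);
  translate([15, 15, 0]) cylinder(h = 364, r = 15);
  translate([324, 15, 0]) cylinder(h = 364, r = 15);
  translate([15, 283, 0]) cylinder(h = 364, r = 15);
  translate([324, 283, 0]) cylinder(h = 364, r = 15);
}
translate([702, 343, 683]) {
  cube([36, 54, 2035]);
  translate([349, 0, 0]) cube([36, 54, 2035]);
  translate([36, 0, 235]) cube([313, 54, 40]);
  translate([36, 0, 548]) cube([313, 54, 40]);
  translate([36, 0, 861]) cube([313, 54, 40]);
  translate([36, 0, 1174]) cube([313, 54, 40]);
  translate([36, 0, 1487]) cube([313, 54, 40]);
  translate([36, 0, 1800]) cube([313, 54, 40]);
}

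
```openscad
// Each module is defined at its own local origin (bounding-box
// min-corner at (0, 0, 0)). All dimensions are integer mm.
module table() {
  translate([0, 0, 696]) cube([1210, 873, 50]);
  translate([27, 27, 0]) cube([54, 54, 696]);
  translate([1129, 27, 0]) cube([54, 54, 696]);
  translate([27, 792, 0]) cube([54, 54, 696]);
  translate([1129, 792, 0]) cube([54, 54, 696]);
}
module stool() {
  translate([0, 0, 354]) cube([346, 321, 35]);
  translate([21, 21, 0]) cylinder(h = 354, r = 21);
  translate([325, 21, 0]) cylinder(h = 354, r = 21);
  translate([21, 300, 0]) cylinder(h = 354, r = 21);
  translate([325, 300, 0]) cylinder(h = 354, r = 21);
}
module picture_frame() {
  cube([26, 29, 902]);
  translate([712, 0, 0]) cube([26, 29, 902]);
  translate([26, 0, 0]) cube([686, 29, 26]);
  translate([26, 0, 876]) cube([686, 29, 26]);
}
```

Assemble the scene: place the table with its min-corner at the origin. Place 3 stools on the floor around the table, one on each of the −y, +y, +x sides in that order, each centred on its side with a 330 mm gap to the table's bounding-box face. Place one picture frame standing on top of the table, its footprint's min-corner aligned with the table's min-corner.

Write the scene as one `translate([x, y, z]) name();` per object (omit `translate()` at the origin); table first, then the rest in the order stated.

table();
translate([432, -651, 0]) stool();
translate([432, 1203, 0]) stool();
translate([1540, 276, 0]) stool();
translate([0, 0, 746]) picture_frame();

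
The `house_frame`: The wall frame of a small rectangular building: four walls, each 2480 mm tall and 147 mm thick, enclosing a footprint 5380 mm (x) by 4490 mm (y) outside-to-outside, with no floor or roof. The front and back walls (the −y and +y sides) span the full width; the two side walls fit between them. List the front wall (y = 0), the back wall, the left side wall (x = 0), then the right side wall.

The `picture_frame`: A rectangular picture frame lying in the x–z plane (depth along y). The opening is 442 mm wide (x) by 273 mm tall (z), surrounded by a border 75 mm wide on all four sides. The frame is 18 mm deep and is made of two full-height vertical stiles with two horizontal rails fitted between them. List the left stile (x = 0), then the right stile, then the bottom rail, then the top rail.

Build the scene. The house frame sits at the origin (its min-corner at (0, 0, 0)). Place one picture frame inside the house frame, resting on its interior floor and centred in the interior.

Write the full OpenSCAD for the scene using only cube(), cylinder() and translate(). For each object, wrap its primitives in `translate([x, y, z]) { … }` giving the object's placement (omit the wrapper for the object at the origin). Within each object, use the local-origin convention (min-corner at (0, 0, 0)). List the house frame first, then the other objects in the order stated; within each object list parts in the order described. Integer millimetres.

cube([5380, 147, 2480]);
translate([0, 4343, 0]) cube([5380, 147, 2480]);
translate([0, 147, 0]) cube([147, 4196, 2480]);
translate([5233, 147, 0]) cube([147, 4196, 2480]);
translate([2394, 2236, 0]) {
  cube([75, 18, 423]);
  translate([517, 0, 0]) cube([75, 18, 423]);
  translate([75, 0, 0]) cube([442, 18, 75]);
  translate([75, 0, 348]) cube([442, 18, 75]);
}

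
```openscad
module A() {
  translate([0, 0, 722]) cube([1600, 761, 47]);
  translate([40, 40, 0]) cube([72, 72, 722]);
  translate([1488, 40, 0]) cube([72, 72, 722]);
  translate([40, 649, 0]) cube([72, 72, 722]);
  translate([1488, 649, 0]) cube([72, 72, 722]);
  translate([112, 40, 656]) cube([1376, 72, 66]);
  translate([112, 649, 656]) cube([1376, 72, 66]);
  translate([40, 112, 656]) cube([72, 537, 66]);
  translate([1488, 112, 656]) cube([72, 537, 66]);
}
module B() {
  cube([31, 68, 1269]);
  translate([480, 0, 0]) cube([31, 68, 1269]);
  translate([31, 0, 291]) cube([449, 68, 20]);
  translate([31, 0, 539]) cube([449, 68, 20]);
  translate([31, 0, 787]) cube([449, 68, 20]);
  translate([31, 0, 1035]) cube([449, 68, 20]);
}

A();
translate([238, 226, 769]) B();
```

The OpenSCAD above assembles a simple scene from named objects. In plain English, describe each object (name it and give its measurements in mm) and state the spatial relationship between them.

A is a table: top 1600 mm (x) × 761 mm (y), 47 mm thick, upper face at z = 769 mm, on four 72×72 mm square legs, each inset 40 mm from the nearest pair of top edges, running from z = 0 to the bottom of the top. Four apron rails, 72 mm thick and 66 mm tall, run between adjacent legs with their top edges flush with the underside of the top and their outer faces flush with the legs' outer faces.

B is a straight ladder. Two 31×68 mm vertical rails, 1269 mm tall, stand 511 mm apart (outside-to-outside) with their front faces coplanar on the −y side. 4 rungs, each 68 mm deep and 20 mm tall, span between the inner faces of the rails, front faces flush with the rails. The lowest rung's underside is at z = 291 mm and rungs are spaced 248 mm apart (underside to underside).

The ladder is on top of the table.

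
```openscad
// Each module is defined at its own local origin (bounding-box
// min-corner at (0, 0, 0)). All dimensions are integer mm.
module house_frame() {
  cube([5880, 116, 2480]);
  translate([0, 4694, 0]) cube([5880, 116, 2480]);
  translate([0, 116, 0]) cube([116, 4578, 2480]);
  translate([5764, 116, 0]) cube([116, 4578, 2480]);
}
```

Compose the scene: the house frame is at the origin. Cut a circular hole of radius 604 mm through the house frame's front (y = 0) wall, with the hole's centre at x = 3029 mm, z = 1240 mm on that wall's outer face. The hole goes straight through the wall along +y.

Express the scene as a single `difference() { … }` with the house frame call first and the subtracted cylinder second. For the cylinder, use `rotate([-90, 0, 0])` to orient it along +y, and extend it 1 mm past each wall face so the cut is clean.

difference() {
  house_frame();
  translate([3029, -1, 1240]) rotate([-90, 0, 0]) cylinder(h = 118, r = 604);
}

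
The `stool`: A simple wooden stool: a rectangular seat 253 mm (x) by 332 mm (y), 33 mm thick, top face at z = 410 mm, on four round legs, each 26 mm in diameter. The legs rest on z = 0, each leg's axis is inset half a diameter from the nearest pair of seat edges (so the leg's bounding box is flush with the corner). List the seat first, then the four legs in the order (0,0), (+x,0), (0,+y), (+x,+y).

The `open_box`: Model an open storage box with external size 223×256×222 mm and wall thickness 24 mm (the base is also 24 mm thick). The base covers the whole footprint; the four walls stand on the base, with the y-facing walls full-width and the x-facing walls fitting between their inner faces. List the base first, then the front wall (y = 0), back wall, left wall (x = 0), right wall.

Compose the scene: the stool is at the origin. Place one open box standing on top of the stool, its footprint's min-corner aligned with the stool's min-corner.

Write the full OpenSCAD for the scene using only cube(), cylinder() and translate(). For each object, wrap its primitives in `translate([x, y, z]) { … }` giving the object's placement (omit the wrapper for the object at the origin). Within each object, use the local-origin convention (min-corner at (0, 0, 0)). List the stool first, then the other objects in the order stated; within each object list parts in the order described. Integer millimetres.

translate([0, 0, 377]) cube([253, 332, 33]);
translate([13, 13, 0]) cylinder(h = 377, r = 13);
translate([240, 13, 0]) cylinder(h = 377, r = 13);
translate([13, 319, 0]) cylinder(h = 377, r = 13);
translate([240, 319, 0]) cylinder(h = 377, r = 13);
translate([0, 0, 410]) {
  cube([223, 256, 24]);
  translate([0, 0, 24]) cube([223, 24, 198]);
  translate([0, 232, 24]) cube([223, 24, 198]);
  translate([0, 24, 24]) cube([24, 208, 198]);
  translate([199, 24, 24]) cube([24, 208, 198]);
}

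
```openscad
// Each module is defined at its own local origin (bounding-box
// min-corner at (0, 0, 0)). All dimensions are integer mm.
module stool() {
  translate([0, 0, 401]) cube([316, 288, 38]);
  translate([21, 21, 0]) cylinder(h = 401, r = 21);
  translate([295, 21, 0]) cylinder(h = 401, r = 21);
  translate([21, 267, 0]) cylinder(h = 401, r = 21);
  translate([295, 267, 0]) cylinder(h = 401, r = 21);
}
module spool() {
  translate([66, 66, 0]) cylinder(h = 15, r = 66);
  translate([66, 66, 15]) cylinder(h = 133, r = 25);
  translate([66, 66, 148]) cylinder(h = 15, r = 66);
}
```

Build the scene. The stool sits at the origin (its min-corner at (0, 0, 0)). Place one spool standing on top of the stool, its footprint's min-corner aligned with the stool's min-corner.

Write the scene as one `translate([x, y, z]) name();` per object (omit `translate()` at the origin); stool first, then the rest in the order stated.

stool();
translate([0, 0, 439]) spool();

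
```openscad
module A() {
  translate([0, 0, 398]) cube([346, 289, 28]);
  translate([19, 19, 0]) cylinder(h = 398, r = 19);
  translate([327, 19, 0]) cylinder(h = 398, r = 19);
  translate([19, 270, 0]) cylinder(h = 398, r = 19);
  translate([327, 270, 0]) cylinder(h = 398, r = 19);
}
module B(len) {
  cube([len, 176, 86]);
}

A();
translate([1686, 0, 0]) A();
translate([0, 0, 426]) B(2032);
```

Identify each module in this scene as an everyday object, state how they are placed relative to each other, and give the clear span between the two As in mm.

Second stool starts at x = 1686; first ends at x = 346; clear span = 1686 − 346 = 1340 mm.

A is a stool. B is a beam. A beam spans the tops of two stools. The clear span between the two stools is 1340 mm.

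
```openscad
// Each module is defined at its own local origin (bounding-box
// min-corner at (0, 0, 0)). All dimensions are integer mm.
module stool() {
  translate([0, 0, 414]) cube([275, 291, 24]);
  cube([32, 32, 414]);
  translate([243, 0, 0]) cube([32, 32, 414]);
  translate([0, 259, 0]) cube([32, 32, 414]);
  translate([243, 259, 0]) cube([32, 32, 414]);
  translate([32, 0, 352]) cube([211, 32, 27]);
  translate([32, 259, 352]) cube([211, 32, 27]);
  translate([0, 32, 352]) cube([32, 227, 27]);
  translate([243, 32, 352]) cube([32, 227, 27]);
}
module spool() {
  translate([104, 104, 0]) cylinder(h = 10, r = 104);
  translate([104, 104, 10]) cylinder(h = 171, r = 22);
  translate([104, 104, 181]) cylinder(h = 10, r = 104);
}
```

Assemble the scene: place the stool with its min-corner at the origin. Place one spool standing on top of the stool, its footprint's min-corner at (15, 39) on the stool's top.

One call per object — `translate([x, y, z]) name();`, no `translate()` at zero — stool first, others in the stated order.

stool();
translate([15, 39, 438]) spool();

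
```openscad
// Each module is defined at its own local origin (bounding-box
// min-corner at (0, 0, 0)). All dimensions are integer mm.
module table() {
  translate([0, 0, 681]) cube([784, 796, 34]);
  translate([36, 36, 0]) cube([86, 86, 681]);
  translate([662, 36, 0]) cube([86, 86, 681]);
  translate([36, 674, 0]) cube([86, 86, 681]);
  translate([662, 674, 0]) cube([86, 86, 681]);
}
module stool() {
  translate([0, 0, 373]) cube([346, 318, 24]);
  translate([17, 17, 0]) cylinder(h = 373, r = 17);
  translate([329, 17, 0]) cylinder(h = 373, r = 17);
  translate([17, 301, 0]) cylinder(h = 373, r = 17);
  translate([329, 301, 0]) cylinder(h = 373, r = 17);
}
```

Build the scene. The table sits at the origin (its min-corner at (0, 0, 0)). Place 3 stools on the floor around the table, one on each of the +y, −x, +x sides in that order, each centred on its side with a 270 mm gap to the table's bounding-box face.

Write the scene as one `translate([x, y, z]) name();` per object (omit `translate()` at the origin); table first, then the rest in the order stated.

table();
translate([219, 1066, 0]) stool();
translate([-616, 239, 0]) stool();
translate([1054, 239, 0]) stool();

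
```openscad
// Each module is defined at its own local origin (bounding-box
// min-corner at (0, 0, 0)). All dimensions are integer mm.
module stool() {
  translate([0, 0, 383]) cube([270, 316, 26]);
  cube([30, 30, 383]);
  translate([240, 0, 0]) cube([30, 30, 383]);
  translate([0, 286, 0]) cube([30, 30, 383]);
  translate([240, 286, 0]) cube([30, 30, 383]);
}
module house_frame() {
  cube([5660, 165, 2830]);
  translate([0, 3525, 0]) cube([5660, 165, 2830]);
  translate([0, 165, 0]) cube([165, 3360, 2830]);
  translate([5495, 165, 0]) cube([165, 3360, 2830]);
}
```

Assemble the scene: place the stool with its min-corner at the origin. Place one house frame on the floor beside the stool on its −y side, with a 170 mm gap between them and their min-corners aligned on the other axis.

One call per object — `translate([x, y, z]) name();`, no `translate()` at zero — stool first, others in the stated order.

stool();
translate([0, -3860, 0]) house_frame();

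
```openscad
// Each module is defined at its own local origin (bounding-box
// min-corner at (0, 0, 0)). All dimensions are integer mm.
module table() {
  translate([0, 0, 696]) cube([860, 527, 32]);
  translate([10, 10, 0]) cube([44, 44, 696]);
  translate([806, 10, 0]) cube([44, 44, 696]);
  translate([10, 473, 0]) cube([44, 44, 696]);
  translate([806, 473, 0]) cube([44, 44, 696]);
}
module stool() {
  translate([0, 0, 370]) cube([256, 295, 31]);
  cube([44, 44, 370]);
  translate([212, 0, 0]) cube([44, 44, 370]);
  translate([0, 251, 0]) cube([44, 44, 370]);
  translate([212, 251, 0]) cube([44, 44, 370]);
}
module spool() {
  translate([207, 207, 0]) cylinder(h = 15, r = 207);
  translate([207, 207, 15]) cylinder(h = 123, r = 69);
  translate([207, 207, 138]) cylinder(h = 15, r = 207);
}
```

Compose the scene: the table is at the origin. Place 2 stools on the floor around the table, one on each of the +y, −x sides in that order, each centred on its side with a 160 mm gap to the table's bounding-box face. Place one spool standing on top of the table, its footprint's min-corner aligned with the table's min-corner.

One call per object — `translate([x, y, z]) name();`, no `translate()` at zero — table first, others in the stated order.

table();
translate([302, 687, 0]) stool();
translate([-416, 116, 0]) stool();
translate([0, 0, 728]) spool();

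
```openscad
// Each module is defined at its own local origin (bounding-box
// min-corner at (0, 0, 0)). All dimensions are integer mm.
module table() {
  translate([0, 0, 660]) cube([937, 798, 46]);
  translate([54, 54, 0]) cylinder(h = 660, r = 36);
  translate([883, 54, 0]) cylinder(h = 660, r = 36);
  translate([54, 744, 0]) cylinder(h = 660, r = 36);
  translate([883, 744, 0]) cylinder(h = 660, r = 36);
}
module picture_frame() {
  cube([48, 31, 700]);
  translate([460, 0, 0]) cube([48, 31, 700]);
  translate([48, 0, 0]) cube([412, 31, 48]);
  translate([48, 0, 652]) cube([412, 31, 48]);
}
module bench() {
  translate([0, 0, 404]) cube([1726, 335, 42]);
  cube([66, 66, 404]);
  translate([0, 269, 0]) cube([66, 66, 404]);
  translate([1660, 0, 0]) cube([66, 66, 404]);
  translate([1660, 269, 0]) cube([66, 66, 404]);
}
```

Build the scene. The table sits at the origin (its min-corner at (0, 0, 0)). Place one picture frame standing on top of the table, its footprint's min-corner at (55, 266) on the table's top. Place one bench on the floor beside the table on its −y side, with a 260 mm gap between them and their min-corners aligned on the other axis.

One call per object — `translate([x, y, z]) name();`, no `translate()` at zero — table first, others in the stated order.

table();
translate([55, 266, 706]) picture_frame();
translate([0, -595, 0]) bench();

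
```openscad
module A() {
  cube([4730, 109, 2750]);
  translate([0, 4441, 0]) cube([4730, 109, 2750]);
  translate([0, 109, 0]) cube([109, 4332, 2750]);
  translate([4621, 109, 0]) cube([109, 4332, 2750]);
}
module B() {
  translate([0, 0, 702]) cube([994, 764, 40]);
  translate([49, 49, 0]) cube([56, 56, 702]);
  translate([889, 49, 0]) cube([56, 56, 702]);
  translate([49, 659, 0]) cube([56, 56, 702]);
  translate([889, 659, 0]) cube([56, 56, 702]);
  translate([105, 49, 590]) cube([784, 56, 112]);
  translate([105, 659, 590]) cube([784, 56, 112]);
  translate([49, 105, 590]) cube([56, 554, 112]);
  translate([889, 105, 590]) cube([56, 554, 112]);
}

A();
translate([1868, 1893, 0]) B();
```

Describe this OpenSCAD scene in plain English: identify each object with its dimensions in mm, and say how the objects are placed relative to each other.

A is the wall frame of a small rectangular building: four walls, each 2750 mm tall and 109 mm thick, enclosing a footprint 4730 mm (x) by 4550 mm (y) outside-to-outside, with no floor or roof. The front and back walls (the −y and +y sides) span the full width; the two side walls fit between them.

B is a table with a 994×764 mm rectangular top, 40 mm thick, top surface at z = 742 mm, supported by four 56×56 mm square legs, each inset 49 mm from the nearest pair of top edges, running from the floor. Four apron rails, 56 mm thick and 112 mm tall, run between adjacent legs with their top edges flush with the underside of the top and their outer faces flush with the legs' outer faces.

The table sits inside the house frame, centred.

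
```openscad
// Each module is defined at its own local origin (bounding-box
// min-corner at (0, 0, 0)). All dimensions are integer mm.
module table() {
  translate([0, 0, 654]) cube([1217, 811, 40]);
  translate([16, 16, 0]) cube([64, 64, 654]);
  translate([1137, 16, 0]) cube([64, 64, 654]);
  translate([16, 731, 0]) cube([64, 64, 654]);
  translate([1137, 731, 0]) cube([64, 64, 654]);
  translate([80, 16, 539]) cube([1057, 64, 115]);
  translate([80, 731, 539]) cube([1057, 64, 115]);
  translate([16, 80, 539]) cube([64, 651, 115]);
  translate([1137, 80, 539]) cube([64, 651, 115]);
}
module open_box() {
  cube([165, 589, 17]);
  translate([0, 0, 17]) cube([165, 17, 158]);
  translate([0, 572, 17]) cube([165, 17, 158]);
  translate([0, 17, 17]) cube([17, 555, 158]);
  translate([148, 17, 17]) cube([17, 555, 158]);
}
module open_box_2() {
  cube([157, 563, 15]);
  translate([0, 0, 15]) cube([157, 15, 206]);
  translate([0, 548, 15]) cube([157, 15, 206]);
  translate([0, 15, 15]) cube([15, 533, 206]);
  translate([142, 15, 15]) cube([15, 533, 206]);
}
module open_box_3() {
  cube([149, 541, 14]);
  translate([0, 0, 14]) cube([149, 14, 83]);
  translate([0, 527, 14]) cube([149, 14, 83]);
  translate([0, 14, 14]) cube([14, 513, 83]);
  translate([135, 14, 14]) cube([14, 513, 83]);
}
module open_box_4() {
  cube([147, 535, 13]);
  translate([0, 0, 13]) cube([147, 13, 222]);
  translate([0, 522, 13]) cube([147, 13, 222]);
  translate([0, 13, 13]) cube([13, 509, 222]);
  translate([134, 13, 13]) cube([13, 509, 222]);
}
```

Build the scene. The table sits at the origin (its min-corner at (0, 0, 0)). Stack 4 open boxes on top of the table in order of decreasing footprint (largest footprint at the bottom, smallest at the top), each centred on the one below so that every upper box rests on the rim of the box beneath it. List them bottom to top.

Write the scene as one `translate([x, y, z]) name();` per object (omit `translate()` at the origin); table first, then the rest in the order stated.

table();
translate([526, 111, 694]) open_box();
translate([530, 124, 869]) open_box_2();
translate([534, 135, 1090]) open_box_3();
translate([535, 138, 1187]) open_box_4();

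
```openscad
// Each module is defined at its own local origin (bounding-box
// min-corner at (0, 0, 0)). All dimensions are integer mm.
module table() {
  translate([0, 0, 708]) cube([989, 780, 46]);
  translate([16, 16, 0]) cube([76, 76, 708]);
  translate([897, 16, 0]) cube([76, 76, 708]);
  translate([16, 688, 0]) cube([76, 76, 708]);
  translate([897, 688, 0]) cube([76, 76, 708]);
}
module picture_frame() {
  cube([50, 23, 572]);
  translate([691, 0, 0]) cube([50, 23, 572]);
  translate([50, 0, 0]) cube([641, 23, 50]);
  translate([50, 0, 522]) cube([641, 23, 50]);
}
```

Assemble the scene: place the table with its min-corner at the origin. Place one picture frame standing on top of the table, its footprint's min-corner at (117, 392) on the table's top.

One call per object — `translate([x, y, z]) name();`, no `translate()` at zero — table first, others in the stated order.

table();
translate([117, 392, 754]) picture_frame();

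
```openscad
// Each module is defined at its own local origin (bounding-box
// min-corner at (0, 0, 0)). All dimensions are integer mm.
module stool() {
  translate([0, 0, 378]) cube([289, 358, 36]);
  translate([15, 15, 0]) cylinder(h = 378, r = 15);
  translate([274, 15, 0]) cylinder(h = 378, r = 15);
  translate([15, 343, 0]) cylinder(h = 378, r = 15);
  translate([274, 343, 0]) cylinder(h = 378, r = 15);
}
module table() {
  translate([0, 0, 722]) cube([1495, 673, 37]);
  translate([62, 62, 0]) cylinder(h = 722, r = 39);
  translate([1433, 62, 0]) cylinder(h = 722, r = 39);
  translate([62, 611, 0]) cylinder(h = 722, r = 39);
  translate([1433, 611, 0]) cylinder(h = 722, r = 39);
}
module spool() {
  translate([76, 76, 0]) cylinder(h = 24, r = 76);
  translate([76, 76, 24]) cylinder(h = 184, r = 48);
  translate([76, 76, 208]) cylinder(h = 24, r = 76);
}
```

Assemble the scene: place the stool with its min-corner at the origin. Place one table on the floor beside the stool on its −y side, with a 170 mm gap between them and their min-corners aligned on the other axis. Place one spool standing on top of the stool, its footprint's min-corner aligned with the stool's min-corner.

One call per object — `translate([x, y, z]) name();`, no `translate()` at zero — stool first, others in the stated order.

stool();
translate([0, -843, 0]) table();
translate([0, 0, 414]) spool();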